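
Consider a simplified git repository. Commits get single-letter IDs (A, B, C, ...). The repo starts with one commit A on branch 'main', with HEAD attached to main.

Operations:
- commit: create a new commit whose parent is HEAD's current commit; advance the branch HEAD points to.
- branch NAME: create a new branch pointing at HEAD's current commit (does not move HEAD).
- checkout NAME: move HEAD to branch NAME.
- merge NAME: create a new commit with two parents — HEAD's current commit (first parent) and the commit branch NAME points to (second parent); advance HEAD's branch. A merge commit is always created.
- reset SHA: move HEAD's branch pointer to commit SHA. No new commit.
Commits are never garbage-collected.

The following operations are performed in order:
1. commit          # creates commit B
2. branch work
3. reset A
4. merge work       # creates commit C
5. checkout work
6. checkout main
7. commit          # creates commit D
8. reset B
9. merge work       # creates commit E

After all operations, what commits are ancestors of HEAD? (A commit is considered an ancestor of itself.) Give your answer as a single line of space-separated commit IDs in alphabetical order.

Answer: A B E

Derivation:
After op 1 (commit): HEAD=main@B [main=B]
After op 2 (branch): HEAD=main@B [main=B work=B]
After op 3 (reset): HEAD=main@A [main=A work=B]
After op 4 (merge): HEAD=main@C [main=C work=B]
After op 5 (checkout): HEAD=work@B [main=C work=B]
After op 6 (checkout): HEAD=main@C [main=C work=B]
After op 7 (commit): HEAD=main@D [main=D work=B]
After op 8 (reset): HEAD=main@B [main=B work=B]
After op 9 (merge): HEAD=main@E [main=E work=B]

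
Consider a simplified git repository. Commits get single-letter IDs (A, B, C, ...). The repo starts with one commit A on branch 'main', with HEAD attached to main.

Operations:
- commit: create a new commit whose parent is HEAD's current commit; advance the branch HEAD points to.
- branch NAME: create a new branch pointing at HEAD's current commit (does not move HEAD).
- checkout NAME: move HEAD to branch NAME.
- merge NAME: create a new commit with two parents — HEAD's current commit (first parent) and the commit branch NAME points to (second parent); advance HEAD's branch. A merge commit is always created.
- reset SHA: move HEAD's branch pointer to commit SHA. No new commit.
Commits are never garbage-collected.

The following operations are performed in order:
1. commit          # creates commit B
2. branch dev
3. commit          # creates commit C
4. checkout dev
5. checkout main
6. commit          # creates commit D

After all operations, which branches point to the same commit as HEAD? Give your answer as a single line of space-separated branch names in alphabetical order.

Answer: main

Derivation:
After op 1 (commit): HEAD=main@B [main=B]
After op 2 (branch): HEAD=main@B [dev=B main=B]
After op 3 (commit): HEAD=main@C [dev=B main=C]
After op 4 (checkout): HEAD=dev@B [dev=B main=C]
After op 5 (checkout): HEAD=main@C [dev=B main=C]
After op 6 (commit): HEAD=main@D [dev=B main=D]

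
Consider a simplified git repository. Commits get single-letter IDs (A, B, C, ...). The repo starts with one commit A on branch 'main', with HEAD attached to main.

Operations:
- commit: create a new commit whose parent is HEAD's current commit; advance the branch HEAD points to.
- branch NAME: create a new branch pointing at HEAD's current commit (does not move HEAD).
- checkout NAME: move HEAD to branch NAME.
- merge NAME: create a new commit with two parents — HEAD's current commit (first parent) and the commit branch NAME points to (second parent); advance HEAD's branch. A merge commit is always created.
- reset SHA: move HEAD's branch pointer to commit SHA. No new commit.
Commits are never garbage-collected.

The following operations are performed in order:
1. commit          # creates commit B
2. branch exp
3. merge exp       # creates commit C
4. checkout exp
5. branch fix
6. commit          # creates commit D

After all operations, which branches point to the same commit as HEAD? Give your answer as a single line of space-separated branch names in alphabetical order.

Answer: exp

Derivation:
After op 1 (commit): HEAD=main@B [main=B]
After op 2 (branch): HEAD=main@B [exp=B main=B]
After op 3 (merge): HEAD=main@C [exp=B main=C]
After op 4 (checkout): HEAD=exp@B [exp=B main=C]
After op 5 (branch): HEAD=exp@B [exp=B fix=B main=C]
After op 6 (commit): HEAD=exp@D [exp=D fix=B main=C]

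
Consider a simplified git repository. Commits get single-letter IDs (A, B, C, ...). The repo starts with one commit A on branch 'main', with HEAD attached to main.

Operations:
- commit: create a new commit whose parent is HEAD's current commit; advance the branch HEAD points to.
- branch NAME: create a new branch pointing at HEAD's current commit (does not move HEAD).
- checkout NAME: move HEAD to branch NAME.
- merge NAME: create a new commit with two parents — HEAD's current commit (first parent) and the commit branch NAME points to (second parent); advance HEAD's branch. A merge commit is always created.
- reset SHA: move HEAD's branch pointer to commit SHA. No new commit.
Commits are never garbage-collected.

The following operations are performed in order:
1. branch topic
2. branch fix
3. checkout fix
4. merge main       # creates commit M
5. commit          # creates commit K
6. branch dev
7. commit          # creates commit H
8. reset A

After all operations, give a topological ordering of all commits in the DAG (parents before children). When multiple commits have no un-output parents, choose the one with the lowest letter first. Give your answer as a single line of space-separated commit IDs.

Answer: A M K H

Derivation:
After op 1 (branch): HEAD=main@A [main=A topic=A]
After op 2 (branch): HEAD=main@A [fix=A main=A topic=A]
After op 3 (checkout): HEAD=fix@A [fix=A main=A topic=A]
After op 4 (merge): HEAD=fix@M [fix=M main=A topic=A]
After op 5 (commit): HEAD=fix@K [fix=K main=A topic=A]
After op 6 (branch): HEAD=fix@K [dev=K fix=K main=A topic=A]
After op 7 (commit): HEAD=fix@H [dev=K fix=H main=A topic=A]
After op 8 (reset): HEAD=fix@A [dev=K fix=A main=A topic=A]
commit A: parents=[]
commit H: parents=['K']
commit K: parents=['M']
commit M: parents=['A', 'A']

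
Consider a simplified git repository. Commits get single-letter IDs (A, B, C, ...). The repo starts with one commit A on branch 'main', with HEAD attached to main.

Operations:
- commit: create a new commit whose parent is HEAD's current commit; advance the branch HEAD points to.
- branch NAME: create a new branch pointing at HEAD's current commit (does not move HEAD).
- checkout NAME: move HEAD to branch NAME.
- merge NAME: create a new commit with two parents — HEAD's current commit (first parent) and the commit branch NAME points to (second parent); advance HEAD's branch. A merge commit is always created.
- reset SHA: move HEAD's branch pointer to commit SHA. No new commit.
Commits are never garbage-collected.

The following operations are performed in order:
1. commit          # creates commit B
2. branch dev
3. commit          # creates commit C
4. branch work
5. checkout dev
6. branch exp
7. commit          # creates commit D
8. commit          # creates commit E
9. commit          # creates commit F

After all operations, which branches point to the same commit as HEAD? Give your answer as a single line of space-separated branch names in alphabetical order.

Answer: dev

Derivation:
After op 1 (commit): HEAD=main@B [main=B]
After op 2 (branch): HEAD=main@B [dev=B main=B]
After op 3 (commit): HEAD=main@C [dev=B main=C]
After op 4 (branch): HEAD=main@C [dev=B main=C work=C]
After op 5 (checkout): HEAD=dev@B [dev=B main=C work=C]
After op 6 (branch): HEAD=dev@B [dev=B exp=B main=C work=C]
After op 7 (commit): HEAD=dev@D [dev=D exp=B main=C work=C]
After op 8 (commit): HEAD=dev@E [dev=E exp=B main=C work=C]
After op 9 (commit): HEAD=dev@F [dev=F exp=B main=C work=C]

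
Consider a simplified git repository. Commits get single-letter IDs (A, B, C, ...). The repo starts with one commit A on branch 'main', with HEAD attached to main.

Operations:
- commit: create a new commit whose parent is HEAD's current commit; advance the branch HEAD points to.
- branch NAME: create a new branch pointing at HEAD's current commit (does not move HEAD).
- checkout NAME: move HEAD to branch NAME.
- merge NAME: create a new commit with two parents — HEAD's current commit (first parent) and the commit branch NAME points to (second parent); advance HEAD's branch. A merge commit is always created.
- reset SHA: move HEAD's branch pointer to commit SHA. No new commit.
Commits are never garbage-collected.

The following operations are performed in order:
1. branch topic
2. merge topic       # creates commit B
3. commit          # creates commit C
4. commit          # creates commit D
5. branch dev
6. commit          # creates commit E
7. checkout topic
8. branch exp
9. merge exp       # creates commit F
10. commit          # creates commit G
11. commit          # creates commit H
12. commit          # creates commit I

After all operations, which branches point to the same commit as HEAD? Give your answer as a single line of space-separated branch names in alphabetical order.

Answer: topic

Derivation:
After op 1 (branch): HEAD=main@A [main=A topic=A]
After op 2 (merge): HEAD=main@B [main=B topic=A]
After op 3 (commit): HEAD=main@C [main=C topic=A]
After op 4 (commit): HEAD=main@D [main=D topic=A]
After op 5 (branch): HEAD=main@D [dev=D main=D topic=A]
After op 6 (commit): HEAD=main@E [dev=D main=E topic=A]
After op 7 (checkout): HEAD=topic@A [dev=D main=E topic=A]
After op 8 (branch): HEAD=topic@A [dev=D exp=A main=E topic=A]
After op 9 (merge): HEAD=topic@F [dev=D exp=A main=E topic=F]
After op 10 (commit): HEAD=topic@G [dev=D exp=A main=E topic=G]
After op 11 (commit): HEAD=topic@H [dev=D exp=A main=E topic=H]
After op 12 (commit): HEAD=topic@I [dev=D exp=A main=E topic=I]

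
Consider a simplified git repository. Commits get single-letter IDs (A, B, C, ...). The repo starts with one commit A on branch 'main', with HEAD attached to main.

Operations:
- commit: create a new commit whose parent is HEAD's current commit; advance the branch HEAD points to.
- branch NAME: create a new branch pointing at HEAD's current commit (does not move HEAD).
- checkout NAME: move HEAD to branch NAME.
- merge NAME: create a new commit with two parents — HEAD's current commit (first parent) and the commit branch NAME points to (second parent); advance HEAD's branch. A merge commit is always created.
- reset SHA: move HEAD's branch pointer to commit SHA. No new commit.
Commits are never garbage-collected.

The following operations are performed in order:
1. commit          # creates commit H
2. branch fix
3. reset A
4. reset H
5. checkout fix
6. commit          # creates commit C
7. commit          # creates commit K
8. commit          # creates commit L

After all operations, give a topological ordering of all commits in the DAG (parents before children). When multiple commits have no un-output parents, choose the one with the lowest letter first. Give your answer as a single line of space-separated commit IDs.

Answer: A H C K L

Derivation:
After op 1 (commit): HEAD=main@H [main=H]
After op 2 (branch): HEAD=main@H [fix=H main=H]
After op 3 (reset): HEAD=main@A [fix=H main=A]
After op 4 (reset): HEAD=main@H [fix=H main=H]
After op 5 (checkout): HEAD=fix@H [fix=H main=H]
After op 6 (commit): HEAD=fix@C [fix=C main=H]
After op 7 (commit): HEAD=fix@K [fix=K main=H]
After op 8 (commit): HEAD=fix@L [fix=L main=H]
commit A: parents=[]
commit C: parents=['H']
commit H: parents=['A']
commit K: parents=['C']
commit L: parents=['K']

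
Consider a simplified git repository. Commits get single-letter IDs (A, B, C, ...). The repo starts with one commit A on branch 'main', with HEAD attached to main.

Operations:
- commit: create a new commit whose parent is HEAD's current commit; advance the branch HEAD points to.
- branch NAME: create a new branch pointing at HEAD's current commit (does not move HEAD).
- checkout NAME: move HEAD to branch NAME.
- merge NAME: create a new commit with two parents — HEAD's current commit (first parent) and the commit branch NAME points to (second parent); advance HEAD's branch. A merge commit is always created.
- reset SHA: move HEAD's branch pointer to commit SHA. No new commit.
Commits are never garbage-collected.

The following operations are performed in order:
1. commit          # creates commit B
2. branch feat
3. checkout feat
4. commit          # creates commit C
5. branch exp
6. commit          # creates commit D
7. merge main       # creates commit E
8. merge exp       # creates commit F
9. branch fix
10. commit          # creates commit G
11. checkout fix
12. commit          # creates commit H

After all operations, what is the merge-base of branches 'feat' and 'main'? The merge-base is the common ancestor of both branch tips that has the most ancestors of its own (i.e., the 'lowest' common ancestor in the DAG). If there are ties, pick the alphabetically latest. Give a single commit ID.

After op 1 (commit): HEAD=main@B [main=B]
After op 2 (branch): HEAD=main@B [feat=B main=B]
After op 3 (checkout): HEAD=feat@B [feat=B main=B]
After op 4 (commit): HEAD=feat@C [feat=C main=B]
After op 5 (branch): HEAD=feat@C [exp=C feat=C main=B]
After op 6 (commit): HEAD=feat@D [exp=C feat=D main=B]
After op 7 (merge): HEAD=feat@E [exp=C feat=E main=B]
After op 8 (merge): HEAD=feat@F [exp=C feat=F main=B]
After op 9 (branch): HEAD=feat@F [exp=C feat=F fix=F main=B]
After op 10 (commit): HEAD=feat@G [exp=C feat=G fix=F main=B]
After op 11 (checkout): HEAD=fix@F [exp=C feat=G fix=F main=B]
After op 12 (commit): HEAD=fix@H [exp=C feat=G fix=H main=B]
ancestors(feat=G): ['A', 'B', 'C', 'D', 'E', 'F', 'G']
ancestors(main=B): ['A', 'B']
common: ['A', 'B']

Answer: B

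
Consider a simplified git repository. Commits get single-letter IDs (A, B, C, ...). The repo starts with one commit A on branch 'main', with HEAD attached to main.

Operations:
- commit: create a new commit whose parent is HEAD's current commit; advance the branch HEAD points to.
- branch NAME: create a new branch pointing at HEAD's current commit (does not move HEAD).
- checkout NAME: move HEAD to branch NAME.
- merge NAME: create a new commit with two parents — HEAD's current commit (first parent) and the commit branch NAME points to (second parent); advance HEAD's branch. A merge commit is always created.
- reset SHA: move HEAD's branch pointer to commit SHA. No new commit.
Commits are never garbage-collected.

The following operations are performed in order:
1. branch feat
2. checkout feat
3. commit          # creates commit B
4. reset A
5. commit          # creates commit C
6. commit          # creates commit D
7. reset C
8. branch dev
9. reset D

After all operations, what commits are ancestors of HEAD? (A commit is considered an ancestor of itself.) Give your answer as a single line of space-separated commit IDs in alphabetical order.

After op 1 (branch): HEAD=main@A [feat=A main=A]
After op 2 (checkout): HEAD=feat@A [feat=A main=A]
After op 3 (commit): HEAD=feat@B [feat=B main=A]
After op 4 (reset): HEAD=feat@A [feat=A main=A]
After op 5 (commit): HEAD=feat@C [feat=C main=A]
After op 6 (commit): HEAD=feat@D [feat=D main=A]
After op 7 (reset): HEAD=feat@C [feat=C main=A]
After op 8 (branch): HEAD=feat@C [dev=C feat=C main=A]
After op 9 (reset): HEAD=feat@D [dev=C feat=D main=A]

Answer: A C D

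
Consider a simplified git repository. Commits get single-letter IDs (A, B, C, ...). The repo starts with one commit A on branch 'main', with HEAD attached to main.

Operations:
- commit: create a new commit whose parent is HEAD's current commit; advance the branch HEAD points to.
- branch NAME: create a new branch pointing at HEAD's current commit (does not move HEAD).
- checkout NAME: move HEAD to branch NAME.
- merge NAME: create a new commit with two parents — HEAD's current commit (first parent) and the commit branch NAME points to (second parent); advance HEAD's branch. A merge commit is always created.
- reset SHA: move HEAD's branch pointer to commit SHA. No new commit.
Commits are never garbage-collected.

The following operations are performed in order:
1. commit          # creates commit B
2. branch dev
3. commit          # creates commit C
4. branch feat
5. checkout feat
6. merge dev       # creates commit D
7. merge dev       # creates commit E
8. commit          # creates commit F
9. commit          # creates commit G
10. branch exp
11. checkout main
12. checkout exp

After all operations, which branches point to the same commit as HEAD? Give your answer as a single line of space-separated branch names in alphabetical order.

After op 1 (commit): HEAD=main@B [main=B]
After op 2 (branch): HEAD=main@B [dev=B main=B]
After op 3 (commit): HEAD=main@C [dev=B main=C]
After op 4 (branch): HEAD=main@C [dev=B feat=C main=C]
After op 5 (checkout): HEAD=feat@C [dev=B feat=C main=C]
After op 6 (merge): HEAD=feat@D [dev=B feat=D main=C]
After op 7 (merge): HEAD=feat@E [dev=B feat=E main=C]
After op 8 (commit): HEAD=feat@F [dev=B feat=F main=C]
After op 9 (commit): HEAD=feat@G [dev=B feat=G main=C]
After op 10 (branch): HEAD=feat@G [dev=B exp=G feat=G main=C]
After op 11 (checkout): HEAD=main@C [dev=B exp=G feat=G main=C]
After op 12 (checkout): HEAD=exp@G [dev=B exp=G feat=G main=C]

Answer: exp feat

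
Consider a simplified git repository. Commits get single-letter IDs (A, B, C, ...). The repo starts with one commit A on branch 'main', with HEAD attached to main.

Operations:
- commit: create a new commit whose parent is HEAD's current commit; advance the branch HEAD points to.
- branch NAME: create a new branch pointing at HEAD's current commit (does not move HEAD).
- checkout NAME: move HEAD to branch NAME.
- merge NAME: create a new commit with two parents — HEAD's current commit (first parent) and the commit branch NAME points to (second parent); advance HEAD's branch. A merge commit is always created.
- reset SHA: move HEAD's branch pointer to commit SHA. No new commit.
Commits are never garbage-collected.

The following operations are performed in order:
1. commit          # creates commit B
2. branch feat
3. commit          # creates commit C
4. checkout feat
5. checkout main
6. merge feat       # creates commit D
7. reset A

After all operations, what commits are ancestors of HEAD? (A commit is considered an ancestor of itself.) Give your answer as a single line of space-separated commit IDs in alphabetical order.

Answer: A

Derivation:
After op 1 (commit): HEAD=main@B [main=B]
After op 2 (branch): HEAD=main@B [feat=B main=B]
After op 3 (commit): HEAD=main@C [feat=B main=C]
After op 4 (checkout): HEAD=feat@B [feat=B main=C]
After op 5 (checkout): HEAD=main@C [feat=B main=C]
After op 6 (merge): HEAD=main@D [feat=B main=D]
After op 7 (reset): HEAD=main@A [feat=B main=A]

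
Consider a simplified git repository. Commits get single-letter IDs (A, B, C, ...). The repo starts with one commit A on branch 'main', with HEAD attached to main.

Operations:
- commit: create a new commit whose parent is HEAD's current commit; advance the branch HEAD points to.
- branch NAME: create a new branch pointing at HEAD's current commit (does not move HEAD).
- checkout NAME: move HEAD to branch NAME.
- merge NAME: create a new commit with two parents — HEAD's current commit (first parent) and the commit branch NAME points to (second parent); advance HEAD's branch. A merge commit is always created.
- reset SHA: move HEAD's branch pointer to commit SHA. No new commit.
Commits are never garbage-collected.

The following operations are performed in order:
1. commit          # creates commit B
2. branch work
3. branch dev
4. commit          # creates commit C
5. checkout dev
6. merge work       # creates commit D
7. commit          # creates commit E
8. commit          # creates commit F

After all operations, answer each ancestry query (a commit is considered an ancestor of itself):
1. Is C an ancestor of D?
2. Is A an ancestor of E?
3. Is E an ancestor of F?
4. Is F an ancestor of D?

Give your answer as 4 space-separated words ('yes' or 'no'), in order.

Answer: no yes yes no

Derivation:
After op 1 (commit): HEAD=main@B [main=B]
After op 2 (branch): HEAD=main@B [main=B work=B]
After op 3 (branch): HEAD=main@B [dev=B main=B work=B]
After op 4 (commit): HEAD=main@C [dev=B main=C work=B]
After op 5 (checkout): HEAD=dev@B [dev=B main=C work=B]
After op 6 (merge): HEAD=dev@D [dev=D main=C work=B]
After op 7 (commit): HEAD=dev@E [dev=E main=C work=B]
After op 8 (commit): HEAD=dev@F [dev=F main=C work=B]
ancestors(D) = {A,B,D}; C in? no
ancestors(E) = {A,B,D,E}; A in? yes
ancestors(F) = {A,B,D,E,F}; E in? yes
ancestors(D) = {A,B,D}; F in? no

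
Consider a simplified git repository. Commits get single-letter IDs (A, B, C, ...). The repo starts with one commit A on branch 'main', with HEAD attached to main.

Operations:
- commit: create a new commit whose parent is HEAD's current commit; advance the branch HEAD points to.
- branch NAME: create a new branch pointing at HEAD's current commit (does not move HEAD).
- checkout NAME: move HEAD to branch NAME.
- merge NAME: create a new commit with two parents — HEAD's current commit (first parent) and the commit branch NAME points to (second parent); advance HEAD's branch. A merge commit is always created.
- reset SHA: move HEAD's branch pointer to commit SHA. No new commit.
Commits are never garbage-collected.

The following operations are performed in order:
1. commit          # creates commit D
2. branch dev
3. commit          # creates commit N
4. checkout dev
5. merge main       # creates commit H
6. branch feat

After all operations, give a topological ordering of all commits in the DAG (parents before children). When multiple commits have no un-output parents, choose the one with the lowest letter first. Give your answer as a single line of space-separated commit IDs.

After op 1 (commit): HEAD=main@D [main=D]
After op 2 (branch): HEAD=main@D [dev=D main=D]
After op 3 (commit): HEAD=main@N [dev=D main=N]
After op 4 (checkout): HEAD=dev@D [dev=D main=N]
After op 5 (merge): HEAD=dev@H [dev=H main=N]
After op 6 (branch): HEAD=dev@H [dev=H feat=H main=N]
commit A: parents=[]
commit D: parents=['A']
commit H: parents=['D', 'N']
commit N: parents=['D']

Answer: A D N H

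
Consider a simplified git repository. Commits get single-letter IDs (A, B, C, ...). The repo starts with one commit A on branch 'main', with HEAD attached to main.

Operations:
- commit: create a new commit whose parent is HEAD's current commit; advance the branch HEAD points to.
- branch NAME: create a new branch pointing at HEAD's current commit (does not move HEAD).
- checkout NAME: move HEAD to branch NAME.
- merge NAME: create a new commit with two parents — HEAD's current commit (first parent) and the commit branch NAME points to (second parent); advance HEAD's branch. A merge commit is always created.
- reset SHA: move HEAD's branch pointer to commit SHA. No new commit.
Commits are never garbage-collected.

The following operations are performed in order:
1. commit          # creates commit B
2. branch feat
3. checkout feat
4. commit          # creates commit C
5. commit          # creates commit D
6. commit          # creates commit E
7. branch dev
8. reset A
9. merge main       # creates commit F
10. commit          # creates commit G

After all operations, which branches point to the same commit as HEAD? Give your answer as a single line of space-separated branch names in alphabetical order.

Answer: feat

Derivation:
After op 1 (commit): HEAD=main@B [main=B]
After op 2 (branch): HEAD=main@B [feat=B main=B]
After op 3 (checkout): HEAD=feat@B [feat=B main=B]
After op 4 (commit): HEAD=feat@C [feat=C main=B]
After op 5 (commit): HEAD=feat@D [feat=D main=B]
After op 6 (commit): HEAD=feat@E [feat=E main=B]
After op 7 (branch): HEAD=feat@E [dev=E feat=E main=B]
After op 8 (reset): HEAD=feat@A [dev=E feat=A main=B]
After op 9 (merge): HEAD=feat@F [dev=E feat=F main=B]
After op 10 (commit): HEAD=feat@G [dev=E feat=G main=B]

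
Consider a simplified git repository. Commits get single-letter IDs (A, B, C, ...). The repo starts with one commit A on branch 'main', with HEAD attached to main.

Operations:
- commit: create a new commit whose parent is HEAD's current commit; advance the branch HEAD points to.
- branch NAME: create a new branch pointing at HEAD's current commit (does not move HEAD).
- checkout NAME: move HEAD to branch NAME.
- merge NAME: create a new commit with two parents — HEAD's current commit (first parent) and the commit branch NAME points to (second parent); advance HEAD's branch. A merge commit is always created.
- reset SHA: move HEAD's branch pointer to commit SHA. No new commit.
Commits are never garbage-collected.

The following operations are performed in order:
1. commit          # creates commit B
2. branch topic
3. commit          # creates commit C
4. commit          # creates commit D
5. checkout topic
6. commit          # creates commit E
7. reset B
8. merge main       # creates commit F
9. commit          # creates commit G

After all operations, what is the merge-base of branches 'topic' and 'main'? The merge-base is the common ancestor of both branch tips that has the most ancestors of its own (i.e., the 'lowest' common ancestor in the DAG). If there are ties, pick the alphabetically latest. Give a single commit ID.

Answer: D

Derivation:
After op 1 (commit): HEAD=main@B [main=B]
After op 2 (branch): HEAD=main@B [main=B topic=B]
After op 3 (commit): HEAD=main@C [main=C topic=B]
After op 4 (commit): HEAD=main@D [main=D topic=B]
After op 5 (checkout): HEAD=topic@B [main=D topic=B]
After op 6 (commit): HEAD=topic@E [main=D topic=E]
After op 7 (reset): HEAD=topic@B [main=D topic=B]
After op 8 (merge): HEAD=topic@F [main=D topic=F]
After op 9 (commit): HEAD=topic@G [main=D topic=G]
ancestors(topic=G): ['A', 'B', 'C', 'D', 'F', 'G']
ancestors(main=D): ['A', 'B', 'C', 'D']
common: ['A', 'B', 'C', 'D']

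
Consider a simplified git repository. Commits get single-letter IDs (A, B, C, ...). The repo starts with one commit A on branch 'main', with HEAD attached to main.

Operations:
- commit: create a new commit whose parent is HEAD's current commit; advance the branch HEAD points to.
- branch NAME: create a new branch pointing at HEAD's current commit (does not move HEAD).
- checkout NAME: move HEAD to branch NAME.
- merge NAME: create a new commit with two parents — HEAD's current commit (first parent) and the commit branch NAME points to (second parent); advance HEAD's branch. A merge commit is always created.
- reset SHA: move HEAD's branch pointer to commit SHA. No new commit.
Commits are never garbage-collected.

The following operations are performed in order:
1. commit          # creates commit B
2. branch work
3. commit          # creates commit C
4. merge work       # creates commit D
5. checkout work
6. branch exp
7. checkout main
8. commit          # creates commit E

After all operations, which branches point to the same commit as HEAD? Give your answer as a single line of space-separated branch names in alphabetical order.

After op 1 (commit): HEAD=main@B [main=B]
After op 2 (branch): HEAD=main@B [main=B work=B]
After op 3 (commit): HEAD=main@C [main=C work=B]
After op 4 (merge): HEAD=main@D [main=D work=B]
After op 5 (checkout): HEAD=work@B [main=D work=B]
After op 6 (branch): HEAD=work@B [exp=B main=D work=B]
After op 7 (checkout): HEAD=main@D [exp=B main=D work=B]
After op 8 (commit): HEAD=main@E [exp=B main=E work=B]

Answer: main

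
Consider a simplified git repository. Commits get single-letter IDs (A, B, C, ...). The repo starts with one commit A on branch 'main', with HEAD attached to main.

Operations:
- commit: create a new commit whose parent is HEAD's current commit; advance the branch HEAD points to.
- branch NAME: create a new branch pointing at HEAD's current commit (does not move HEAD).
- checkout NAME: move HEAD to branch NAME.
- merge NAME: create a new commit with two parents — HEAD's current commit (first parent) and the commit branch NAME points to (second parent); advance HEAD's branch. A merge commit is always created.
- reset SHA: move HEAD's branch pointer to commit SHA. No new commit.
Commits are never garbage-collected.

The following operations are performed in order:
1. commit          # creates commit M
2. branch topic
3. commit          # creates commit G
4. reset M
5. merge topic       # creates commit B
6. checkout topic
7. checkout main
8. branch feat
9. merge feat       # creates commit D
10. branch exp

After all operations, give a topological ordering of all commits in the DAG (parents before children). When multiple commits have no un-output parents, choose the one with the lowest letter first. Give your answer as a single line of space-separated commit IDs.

Answer: A M B D G

Derivation:
After op 1 (commit): HEAD=main@M [main=M]
After op 2 (branch): HEAD=main@M [main=M topic=M]
After op 3 (commit): HEAD=main@G [main=G topic=M]
After op 4 (reset): HEAD=main@M [main=M topic=M]
After op 5 (merge): HEAD=main@B [main=B topic=M]
After op 6 (checkout): HEAD=topic@M [main=B topic=M]
After op 7 (checkout): HEAD=main@B [main=B topic=M]
After op 8 (branch): HEAD=main@B [feat=B main=B topic=M]
After op 9 (merge): HEAD=main@D [feat=B main=D topic=M]
After op 10 (branch): HEAD=main@D [exp=D feat=B main=D topic=M]
commit A: parents=[]
commit B: parents=['M', 'M']
commit D: parents=['B', 'B']
commit G: parents=['M']
commit M: parents=['A']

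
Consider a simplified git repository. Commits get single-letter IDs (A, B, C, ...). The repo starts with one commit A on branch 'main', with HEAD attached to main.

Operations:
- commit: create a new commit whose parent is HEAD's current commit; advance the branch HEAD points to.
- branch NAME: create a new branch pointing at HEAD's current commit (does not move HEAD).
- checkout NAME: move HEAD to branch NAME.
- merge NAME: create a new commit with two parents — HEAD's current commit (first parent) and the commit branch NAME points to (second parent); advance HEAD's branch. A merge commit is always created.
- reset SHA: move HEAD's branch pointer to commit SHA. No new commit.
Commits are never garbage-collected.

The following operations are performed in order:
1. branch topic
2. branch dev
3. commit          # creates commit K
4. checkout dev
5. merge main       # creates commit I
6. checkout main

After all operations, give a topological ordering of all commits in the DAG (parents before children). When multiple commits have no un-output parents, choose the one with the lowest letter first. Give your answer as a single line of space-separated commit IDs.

Answer: A K I

Derivation:
After op 1 (branch): HEAD=main@A [main=A topic=A]
After op 2 (branch): HEAD=main@A [dev=A main=A topic=A]
After op 3 (commit): HEAD=main@K [dev=A main=K topic=A]
After op 4 (checkout): HEAD=dev@A [dev=A main=K topic=A]
After op 5 (merge): HEAD=dev@I [dev=I main=K topic=A]
After op 6 (checkout): HEAD=main@K [dev=I main=K topic=A]
commit A: parents=[]
commit I: parents=['A', 'K']
commit K: parents=['A']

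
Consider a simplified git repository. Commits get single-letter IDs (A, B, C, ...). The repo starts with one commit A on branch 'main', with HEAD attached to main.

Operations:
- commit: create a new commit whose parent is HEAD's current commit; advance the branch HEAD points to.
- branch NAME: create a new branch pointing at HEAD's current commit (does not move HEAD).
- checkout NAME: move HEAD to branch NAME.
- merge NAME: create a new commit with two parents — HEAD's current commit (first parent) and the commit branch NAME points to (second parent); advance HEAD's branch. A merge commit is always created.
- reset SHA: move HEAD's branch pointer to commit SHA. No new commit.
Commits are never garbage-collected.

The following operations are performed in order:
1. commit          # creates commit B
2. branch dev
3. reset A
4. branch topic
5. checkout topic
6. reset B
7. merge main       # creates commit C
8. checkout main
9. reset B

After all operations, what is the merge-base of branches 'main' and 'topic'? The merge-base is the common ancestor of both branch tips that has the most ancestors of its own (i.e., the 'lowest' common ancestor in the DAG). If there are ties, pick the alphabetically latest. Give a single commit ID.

Answer: B

Derivation:
After op 1 (commit): HEAD=main@B [main=B]
After op 2 (branch): HEAD=main@B [dev=B main=B]
After op 3 (reset): HEAD=main@A [dev=B main=A]
After op 4 (branch): HEAD=main@A [dev=B main=A topic=A]
After op 5 (checkout): HEAD=topic@A [dev=B main=A topic=A]
After op 6 (reset): HEAD=topic@B [dev=B main=A topic=B]
After op 7 (merge): HEAD=topic@C [dev=B main=A topic=C]
After op 8 (checkout): HEAD=main@A [dev=B main=A topic=C]
After op 9 (reset): HEAD=main@B [dev=B main=B topic=C]
ancestors(main=B): ['A', 'B']
ancestors(topic=C): ['A', 'B', 'C']
common: ['A', 'B']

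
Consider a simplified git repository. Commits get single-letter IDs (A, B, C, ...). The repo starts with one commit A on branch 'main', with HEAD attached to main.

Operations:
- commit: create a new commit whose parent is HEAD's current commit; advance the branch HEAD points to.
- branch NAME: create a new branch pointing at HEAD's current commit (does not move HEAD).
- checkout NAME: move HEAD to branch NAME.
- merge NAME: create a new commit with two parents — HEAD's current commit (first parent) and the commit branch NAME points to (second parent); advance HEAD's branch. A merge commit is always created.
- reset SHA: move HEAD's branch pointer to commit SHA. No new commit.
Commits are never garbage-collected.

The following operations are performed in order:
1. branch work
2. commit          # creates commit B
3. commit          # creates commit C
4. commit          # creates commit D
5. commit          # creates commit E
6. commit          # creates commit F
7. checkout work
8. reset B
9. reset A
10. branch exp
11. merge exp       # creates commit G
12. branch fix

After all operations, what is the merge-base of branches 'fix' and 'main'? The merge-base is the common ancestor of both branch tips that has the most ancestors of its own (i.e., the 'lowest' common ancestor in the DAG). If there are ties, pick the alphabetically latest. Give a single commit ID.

After op 1 (branch): HEAD=main@A [main=A work=A]
After op 2 (commit): HEAD=main@B [main=B work=A]
After op 3 (commit): HEAD=main@C [main=C work=A]
After op 4 (commit): HEAD=main@D [main=D work=A]
After op 5 (commit): HEAD=main@E [main=E work=A]
After op 6 (commit): HEAD=main@F [main=F work=A]
After op 7 (checkout): HEAD=work@A [main=F work=A]
After op 8 (reset): HEAD=work@B [main=F work=B]
After op 9 (reset): HEAD=work@A [main=F work=A]
After op 10 (branch): HEAD=work@A [exp=A main=F work=A]
After op 11 (merge): HEAD=work@G [exp=A main=F work=G]
After op 12 (branch): HEAD=work@G [exp=A fix=G main=F work=G]
ancestors(fix=G): ['A', 'G']
ancestors(main=F): ['A', 'B', 'C', 'D', 'E', 'F']
common: ['A']

Answer: A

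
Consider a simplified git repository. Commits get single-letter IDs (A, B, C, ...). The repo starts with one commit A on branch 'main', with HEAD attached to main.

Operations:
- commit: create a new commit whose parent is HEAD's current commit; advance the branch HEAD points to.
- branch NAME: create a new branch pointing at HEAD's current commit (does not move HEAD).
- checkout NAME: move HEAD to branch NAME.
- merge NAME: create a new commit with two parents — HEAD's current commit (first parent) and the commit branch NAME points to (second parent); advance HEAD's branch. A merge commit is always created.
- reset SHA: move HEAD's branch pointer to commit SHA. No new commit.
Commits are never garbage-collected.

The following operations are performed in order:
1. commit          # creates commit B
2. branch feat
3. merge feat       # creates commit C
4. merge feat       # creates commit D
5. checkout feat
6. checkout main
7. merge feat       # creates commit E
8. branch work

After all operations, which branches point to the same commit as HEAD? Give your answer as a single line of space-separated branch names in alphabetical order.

After op 1 (commit): HEAD=main@B [main=B]
After op 2 (branch): HEAD=main@B [feat=B main=B]
After op 3 (merge): HEAD=main@C [feat=B main=C]
After op 4 (merge): HEAD=main@D [feat=B main=D]
After op 5 (checkout): HEAD=feat@B [feat=B main=D]
After op 6 (checkout): HEAD=main@D [feat=B main=D]
After op 7 (merge): HEAD=main@E [feat=B main=E]
After op 8 (branch): HEAD=main@E [feat=B main=E work=E]

Answer: main work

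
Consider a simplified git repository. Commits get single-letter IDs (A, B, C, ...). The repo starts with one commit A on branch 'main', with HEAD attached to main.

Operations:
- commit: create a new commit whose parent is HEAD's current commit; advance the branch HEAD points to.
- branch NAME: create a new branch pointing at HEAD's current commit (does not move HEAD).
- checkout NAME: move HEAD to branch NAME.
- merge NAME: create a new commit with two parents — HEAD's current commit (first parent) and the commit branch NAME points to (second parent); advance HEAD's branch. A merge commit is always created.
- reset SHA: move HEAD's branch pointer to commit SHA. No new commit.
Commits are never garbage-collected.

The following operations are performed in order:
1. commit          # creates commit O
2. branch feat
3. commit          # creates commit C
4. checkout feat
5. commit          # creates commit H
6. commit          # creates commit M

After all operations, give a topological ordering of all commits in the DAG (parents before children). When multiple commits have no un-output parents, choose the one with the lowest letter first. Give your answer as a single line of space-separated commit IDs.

After op 1 (commit): HEAD=main@O [main=O]
After op 2 (branch): HEAD=main@O [feat=O main=O]
After op 3 (commit): HEAD=main@C [feat=O main=C]
After op 4 (checkout): HEAD=feat@O [feat=O main=C]
After op 5 (commit): HEAD=feat@H [feat=H main=C]
After op 6 (commit): HEAD=feat@M [feat=M main=C]
commit A: parents=[]
commit C: parents=['O']
commit H: parents=['O']
commit M: parents=['H']
commit O: parents=['A']

Answer: A O C H M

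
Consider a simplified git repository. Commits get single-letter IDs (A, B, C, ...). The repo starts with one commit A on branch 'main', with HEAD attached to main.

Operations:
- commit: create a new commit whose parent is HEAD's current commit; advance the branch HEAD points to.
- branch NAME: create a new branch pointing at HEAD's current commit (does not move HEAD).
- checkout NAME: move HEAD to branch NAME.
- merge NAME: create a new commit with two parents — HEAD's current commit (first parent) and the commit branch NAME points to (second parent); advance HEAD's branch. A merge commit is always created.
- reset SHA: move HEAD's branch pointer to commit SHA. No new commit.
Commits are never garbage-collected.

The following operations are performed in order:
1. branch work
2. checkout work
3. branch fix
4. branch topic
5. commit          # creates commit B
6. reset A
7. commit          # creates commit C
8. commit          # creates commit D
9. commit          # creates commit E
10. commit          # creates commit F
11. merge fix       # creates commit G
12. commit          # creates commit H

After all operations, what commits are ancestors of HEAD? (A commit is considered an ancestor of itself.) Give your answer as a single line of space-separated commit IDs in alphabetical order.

After op 1 (branch): HEAD=main@A [main=A work=A]
After op 2 (checkout): HEAD=work@A [main=A work=A]
After op 3 (branch): HEAD=work@A [fix=A main=A work=A]
After op 4 (branch): HEAD=work@A [fix=A main=A topic=A work=A]
After op 5 (commit): HEAD=work@B [fix=A main=A topic=A work=B]
After op 6 (reset): HEAD=work@A [fix=A main=A topic=A work=A]
After op 7 (commit): HEAD=work@C [fix=A main=A topic=A work=C]
After op 8 (commit): HEAD=work@D [fix=A main=A topic=A work=D]
After op 9 (commit): HEAD=work@E [fix=A main=A topic=A work=E]
After op 10 (commit): HEAD=work@F [fix=A main=A topic=A work=F]
After op 11 (merge): HEAD=work@G [fix=A main=A topic=A work=G]
After op 12 (commit): HEAD=work@H [fix=A main=A topic=A work=H]

Answer: A C D E F G H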